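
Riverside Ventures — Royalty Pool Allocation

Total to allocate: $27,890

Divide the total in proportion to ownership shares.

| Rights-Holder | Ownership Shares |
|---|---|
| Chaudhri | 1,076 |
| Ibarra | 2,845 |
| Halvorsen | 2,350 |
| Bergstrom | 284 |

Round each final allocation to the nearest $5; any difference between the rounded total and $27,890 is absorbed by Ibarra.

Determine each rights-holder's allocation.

Chaudhri: $4,580; Ibarra: $12,100; Halvorsen: $10,000; Bergstrom: $1,210

Total ownership shares = 6,555.
Proportional shares: Chaudhri 1,076/6,555 × $27,890 = 4,578.13; Ibarra 2,845/6,555 × $27,890 = 12,104.81; Halvorsen 2,350/6,555 × $27,890 = 9,998.70; Bergstrom 284/6,555 × $27,890 = 1,208.35.
After rounding ($5): Chaudhri $4,580; Ibarra $12,105; Halvorsen $10,000; Bergstrom $1,210. Sum = $27,895.
Difference $27,890 − $27,895 = −$5 applied to Ibarra: Ibarra becomes $12,100.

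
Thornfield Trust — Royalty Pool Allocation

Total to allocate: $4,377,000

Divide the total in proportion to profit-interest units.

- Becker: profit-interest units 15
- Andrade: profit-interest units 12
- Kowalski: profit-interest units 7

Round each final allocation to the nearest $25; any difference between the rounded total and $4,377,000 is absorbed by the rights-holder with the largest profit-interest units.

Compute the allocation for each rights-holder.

Total profit-interest units = 15 + 12 + 7 = 34.
Proportional shares: Becker 1,931,029.41; Andrade 1,544,823.53; Kowalski 901,147.06.
Rounded to nearest $25: Becker $1,931,025; Andrade $1,544,825; Kowalski $901,150. Sum = $4,377,000.
No rounding difference to absorb.

Becker: $1,931,025; Andrade: $1,544,825; Kowalski: $901,150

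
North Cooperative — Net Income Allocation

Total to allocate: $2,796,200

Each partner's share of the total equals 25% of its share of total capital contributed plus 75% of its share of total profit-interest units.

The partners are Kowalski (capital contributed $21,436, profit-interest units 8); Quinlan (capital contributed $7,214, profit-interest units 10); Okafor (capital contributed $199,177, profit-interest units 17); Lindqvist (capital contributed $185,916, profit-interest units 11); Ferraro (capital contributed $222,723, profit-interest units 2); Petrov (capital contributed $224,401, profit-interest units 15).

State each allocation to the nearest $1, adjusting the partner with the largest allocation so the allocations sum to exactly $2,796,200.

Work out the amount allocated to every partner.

Totals — capital contributed 860,867, profit-interest units 63.
Blended shares (25% capital contributed + 75% profit-interest units): Kowalski 0.1015; Quinlan 0.1211; Okafor 0.2602; Lindqvist 0.1849; Ferraro 0.0885; Petrov 0.2437.
Unrounded shares: Kowalski 283,711.44; Quinlan 338,738.94; Okafor 727,635.36; Lindqvist 517,138.45; Ferraro 247,433.99; Petrov 681,541.82.
Rounded to nearest $1: Kowalski $283,711; Quinlan $338,739; Okafor $727,635; Lindqvist $517,138; Ferraro $247,434; Petrov $681,542. Sum = $2,796,199.
Difference $2,796,200 − $2,796,199 = +$1 applied to largest allocation (Okafor): Okafor becomes $727,636.

Kowalski: $283,711 · Quinlan: $338,739 · Okafor: $727,636 · Lindqvist: $517,138 · Ferraro: $247,434 · Petrov: $681,542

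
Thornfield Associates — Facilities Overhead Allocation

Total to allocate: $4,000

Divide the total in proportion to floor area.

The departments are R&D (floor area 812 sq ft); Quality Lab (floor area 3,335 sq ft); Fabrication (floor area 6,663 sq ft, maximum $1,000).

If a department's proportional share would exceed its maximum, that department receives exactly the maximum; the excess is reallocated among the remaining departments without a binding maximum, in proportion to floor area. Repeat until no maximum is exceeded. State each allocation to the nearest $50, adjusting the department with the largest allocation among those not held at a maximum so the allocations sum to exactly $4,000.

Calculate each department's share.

R&D: $600 | Quality Lab: $2,400 | Fabrication: $1,000

Combined floor area = 10,810.
Unconstrained shares: R&D 300.46; Quality Lab 1,234.04; Fabrication 2,465.49.
Capped: Fabrication ($1,000); balance $3,000 reallocated over remaining floor area 4,147.
Remaining shares: R&D 587.41 → $600; Quality Lab 2,412.59 → $2,400.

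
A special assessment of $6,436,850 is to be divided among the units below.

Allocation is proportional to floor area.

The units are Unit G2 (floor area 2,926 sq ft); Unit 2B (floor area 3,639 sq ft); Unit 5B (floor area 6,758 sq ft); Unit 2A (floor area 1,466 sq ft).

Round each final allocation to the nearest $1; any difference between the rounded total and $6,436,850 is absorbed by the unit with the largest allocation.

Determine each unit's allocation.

Unit G2: $1,273,529; Unit 2B: $1,583,859; Unit 5B: $2,941,392; Unit 2A: $638,070

Total floor area = 14,789.
Raw shares: Unit G2 2,926/14,789 × $6,436,850 = 1,273,529.18; Unit 2B 3,639/14,789 × $6,436,850 = 1,583,859.43; Unit 5B 6,758/14,789 × $6,436,850 = 2,941,391.05; Unit 2A 1,466/14,789 × $6,436,850 = 638,070.33.
After rounding ($1): Unit G2 $1,273,529; Unit 2B $1,583,859; Unit 5B $2,941,391; Unit 2A $638,070. Sum = $6,436,849.
Difference $6,436,850 − $6,436,849 = +$1 applied to largest allocation (Unit 5B): Unit 5B becomes $2,941,392.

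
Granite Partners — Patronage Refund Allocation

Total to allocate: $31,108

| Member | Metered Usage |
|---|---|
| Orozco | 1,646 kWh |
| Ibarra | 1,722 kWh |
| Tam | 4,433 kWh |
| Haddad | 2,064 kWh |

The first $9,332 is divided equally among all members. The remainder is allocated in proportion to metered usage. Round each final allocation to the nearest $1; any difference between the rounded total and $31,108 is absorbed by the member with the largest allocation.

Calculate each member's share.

Equal tier: $9,332 ÷ 4 = $2,333 apiece.
Remainder $21,776 by metered usage (total 9,865): Orozco 3,633.38 → $3,633; Ibarra 3,801.14 → $3,801; Tam 9,785.40 → $9,785; Haddad 4,556.07 → $4,556.
Rounding difference +$1 on remainder applied to Tam.
Totals: Orozco $2,333 + $3,633 = $5,966; Ibarra $2,333 + $3,801 = $6,134; Tam $2,333 + $9,786 = $12,119; Haddad $2,333 + $4,556 = $6,889.

Orozco: $5,966; Ibarra: $6,134; Tam: $12,119; Haddad: $6,889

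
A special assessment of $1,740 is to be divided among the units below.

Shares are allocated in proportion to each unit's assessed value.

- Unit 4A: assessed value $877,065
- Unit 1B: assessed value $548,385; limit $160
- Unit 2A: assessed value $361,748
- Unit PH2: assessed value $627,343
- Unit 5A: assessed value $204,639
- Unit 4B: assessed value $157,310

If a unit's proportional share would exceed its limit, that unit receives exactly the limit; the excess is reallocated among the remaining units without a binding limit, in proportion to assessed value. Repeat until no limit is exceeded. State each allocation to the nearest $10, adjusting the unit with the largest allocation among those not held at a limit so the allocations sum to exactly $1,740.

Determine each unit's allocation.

Combined assessed value = 2,776,490.
Proportional shares (ignoring caps): Unit 4A 549.65; Unit 1B 343.67; Unit 2A 226.70; Unit PH2 393.15; Unit 5A 128.25; Unit 4B 98.58.
Capped: Unit 1B ($160); remaining pool $1,580 reallocated over remaining assessed value 2,228,105.
Shares after redistribution: Unit 4A 621.95 → $620; Unit 2A 256.52 → $260; Unit PH2 444.86 → $440; Unit 5A 145.11 → $150; Unit 4B 111.55 → $110.

Unit 4A: $620 · Unit 1B: $160 · Unit 2A: $260 · Unit PH2: $440 · Unit 5A: $150 · Unit 4B: $110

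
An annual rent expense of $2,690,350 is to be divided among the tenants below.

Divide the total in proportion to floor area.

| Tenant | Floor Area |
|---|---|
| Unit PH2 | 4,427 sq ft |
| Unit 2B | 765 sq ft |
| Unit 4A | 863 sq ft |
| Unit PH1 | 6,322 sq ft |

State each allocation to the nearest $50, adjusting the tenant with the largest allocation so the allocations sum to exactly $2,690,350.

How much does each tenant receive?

Sum of floor area: 12,377.
Proportional shares: Unit PH2 4,427/12,377 × $2,690,350 = 962,283.22; Unit 2B 765/12,377 × $2,690,350 = 166,285.67; Unit 4A 863/12,377 × $2,690,350 = 187,587.63; Unit PH1 6,322/12,377 × $2,690,350 = 1,374,193.48.
At nearest $50: Unit PH2 $962,300; Unit 2B $166,300; Unit 4A $187,600; Unit PH1 $1,374,200. Sum = $2,690,400.
Difference $2,690,350 − $2,690,400 = −$50 applied to largest allocation (Unit PH1): Unit PH1 becomes $1,374,150.

Unit PH2: $962,300 | Unit 2B: $166,300 | Unit 4A: $187,600 | Unit PH1: $1,374,150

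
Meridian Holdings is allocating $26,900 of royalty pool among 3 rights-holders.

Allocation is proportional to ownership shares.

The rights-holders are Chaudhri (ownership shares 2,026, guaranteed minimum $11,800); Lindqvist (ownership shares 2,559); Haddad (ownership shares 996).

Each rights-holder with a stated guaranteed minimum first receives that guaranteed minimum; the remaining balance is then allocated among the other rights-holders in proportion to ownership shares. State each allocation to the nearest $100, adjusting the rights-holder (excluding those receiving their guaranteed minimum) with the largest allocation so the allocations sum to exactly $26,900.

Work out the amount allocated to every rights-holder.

Fund the minimums — Chaudhri $11,800. Residual $15,100.
Residual split over remaining ownership shares 3,555: Lindqvist 10,869.45 → $10,900; Haddad 4,230.55 → $4,200.

Chaudhri: $11,800; Lindqvist: $10,900; Haddad: $4,200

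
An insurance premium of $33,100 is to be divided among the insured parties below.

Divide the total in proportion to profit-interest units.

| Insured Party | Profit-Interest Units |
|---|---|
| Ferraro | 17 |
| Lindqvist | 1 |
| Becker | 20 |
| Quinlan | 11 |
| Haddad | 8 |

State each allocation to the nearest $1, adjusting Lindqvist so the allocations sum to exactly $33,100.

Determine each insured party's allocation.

Combined profit-interest units = 57.
Proportional shares: Ferraro 17/57 × $33,100 = 9,871.93; Lindqvist 1/57 × $33,100 = 580.70; Becker 20/57 × $33,100 = 11,614.04; Quinlan 11/57 × $33,100 = 6,387.72; Haddad 8/57 × $33,100 = 4,645.61.
After rounding ($1): Ferraro $9,872; Lindqvist $581; Becker $11,614; Quinlan $6,388; Haddad $4,646. Sum = $33,101.
Difference $33,100 − $33,101 = −$1 applied to Lindqvist: Lindqvist becomes $580.

Ferraro: $9,872 | Lindqvist: $580 | Becker: $11,614 | Quinlan: $6,388 | Haddad: $4,646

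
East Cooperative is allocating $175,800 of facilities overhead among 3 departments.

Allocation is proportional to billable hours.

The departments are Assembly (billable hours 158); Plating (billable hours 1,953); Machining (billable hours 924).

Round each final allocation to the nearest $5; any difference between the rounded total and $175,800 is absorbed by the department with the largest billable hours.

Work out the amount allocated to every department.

Assembly: $9,150; Plating: $113,130; Machining: $53,520

Combined billable hours = 3,035.
Proportional shares: Assembly 158/3,035 × $175,800 = 9,152.03; Plating 1,953/3,035 × $175,800 = 113,126.00; Machining 924/3,035 × $175,800 = 53,521.98.
Rounded to nearest $5: Assembly $9,150; Plating $113,125; Machining $53,520. Sum = $175,795.
Difference $175,800 − $175,795 = +$5 applied to largest billable hours (Plating): Plating becomes $113,130.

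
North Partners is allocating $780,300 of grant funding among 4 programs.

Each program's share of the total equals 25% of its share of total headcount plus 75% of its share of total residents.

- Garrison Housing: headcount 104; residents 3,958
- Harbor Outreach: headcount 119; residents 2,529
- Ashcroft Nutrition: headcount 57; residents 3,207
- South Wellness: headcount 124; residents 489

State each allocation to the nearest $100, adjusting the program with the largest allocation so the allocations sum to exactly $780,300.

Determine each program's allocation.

Garrison Housing: $277,700; Harbor Outreach: $202,800; Ashcroft Nutrition: $211,800; South Wellness: $88,000

Totals — headcount 404, residents 10,183.
Combined weights (25% headcount + 75% residents): Garrison Housing 0.3559; Harbor Outreach 0.2599; Ashcroft Nutrition 0.2715; South Wellness 0.1127.
Raw shares: Garrison Housing 277,686.69; Harbor Outreach 202,803.82; Ashcroft Nutrition 211,831.76; South Wellness 87,977.72.
Rounded to nearest $100: Garrison Housing $277,700; Harbor Outreach $202,800; Ashcroft Nutrition $211,800; South Wellness $88,000. Sum = $780,300.
No rounding difference to absorb.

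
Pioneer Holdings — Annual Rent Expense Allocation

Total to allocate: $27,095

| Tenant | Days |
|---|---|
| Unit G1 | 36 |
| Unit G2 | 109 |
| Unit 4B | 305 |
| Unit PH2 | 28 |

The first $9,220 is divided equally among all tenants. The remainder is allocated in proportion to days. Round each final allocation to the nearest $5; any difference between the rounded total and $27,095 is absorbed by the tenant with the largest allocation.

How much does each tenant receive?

$9,220 shared equally gives $2,305 per tenant.
Remainder $17,875 by days (total 478): Unit G1 1,346.23 → $1,345; Unit G2 4,076.10 → $4,075; Unit 4B 11,405.60 → $11,405; Unit PH2 1,047.07 → $1,045.
Rounding difference +$5 on remainder applied to Unit 4B.
Totals: Unit G1 $2,305 + $1,345 = $3,650; Unit G2 $2,305 + $4,075 = $6,380; Unit 4B $2,305 + $11,410 = $13,715; Unit PH2 $2,305 + $1,045 = $3,350.

Unit G1: $3,650 | Unit G2: $6,380 | Unit 4B: $13,715 | Unit PH2: $3,350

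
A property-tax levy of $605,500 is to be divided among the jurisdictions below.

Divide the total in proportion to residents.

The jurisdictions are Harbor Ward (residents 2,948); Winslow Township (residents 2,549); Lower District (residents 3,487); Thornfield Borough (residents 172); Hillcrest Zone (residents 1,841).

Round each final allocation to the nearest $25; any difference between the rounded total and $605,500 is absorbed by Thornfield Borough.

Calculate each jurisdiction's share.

Harbor Ward: $162,325 · Winslow Township: $140,350 · Lower District: $192,000 · Thornfield Borough: $9,450 · Hillcrest Zone: $101,375

Residents total: 10,997.
Proportional shares: Harbor Ward 2,948/10,997 × $605,500 = 162,318.27; Winslow Township 2,549/10,997 × $605,500 = 140,349.14; Lower District 3,487/10,997 × $605,500 = 191,995.86; Thornfield Borough 172/10,997 × $605,500 = 9,470.40; Hillcrest Zone 1,841/10,997 × $605,500 = 101,366.33.
Rounded to nearest $25: Harbor Ward $162,325; Winslow Township $140,350; Lower District $192,000; Thornfield Borough $9,475; Hillcrest Zone $101,375. Sum = $605,525.
Difference $605,500 − $605,525 = −$25 applied to Thornfield Borough: Thornfield Borough becomes $9,450.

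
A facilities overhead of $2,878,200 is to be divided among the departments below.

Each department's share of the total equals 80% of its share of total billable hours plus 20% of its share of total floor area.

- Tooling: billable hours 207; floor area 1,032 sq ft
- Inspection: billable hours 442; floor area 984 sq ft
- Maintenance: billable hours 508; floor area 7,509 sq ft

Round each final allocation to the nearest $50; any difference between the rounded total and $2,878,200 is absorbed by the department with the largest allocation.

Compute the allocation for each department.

Tooling: $474,300 | Inspection: $939,100 | Maintenance: $1,464,800

Totals — billable hours 1,157, floor area 9,525.
Combined weights (80% billable hours + 20% floor area): Tooling 0.1648; Inspection 0.3263; Maintenance 0.5089.
Raw shares: Tooling 474,321.81; Inspection 939,097.35; Maintenance 1,464,780.83.
After rounding ($50): Tooling $474,300; Inspection $939,100; Maintenance $1,464,800. Sum = $2,878,200.
Rounded total matches; no reconciliation needed.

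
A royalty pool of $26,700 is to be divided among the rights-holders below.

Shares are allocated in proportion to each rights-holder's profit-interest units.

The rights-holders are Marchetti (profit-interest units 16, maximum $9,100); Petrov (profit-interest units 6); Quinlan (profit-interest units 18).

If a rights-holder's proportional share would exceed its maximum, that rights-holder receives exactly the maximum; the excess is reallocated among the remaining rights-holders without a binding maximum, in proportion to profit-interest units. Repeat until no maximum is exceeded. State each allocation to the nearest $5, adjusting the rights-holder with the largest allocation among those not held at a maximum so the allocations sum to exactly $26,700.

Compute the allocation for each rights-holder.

Marchetti: $9,100 | Petrov: $4,400 | Quinlan: $13,200

Profit-interest units total: 40.
Unconstrained shares: Marchetti 10,680.00; Petrov 4,005.00; Quinlan 12,015.00.
Capped: Marchetti ($9,100); remaining pool $17,600 reallocated over remaining profit-interest units 24.
Redistributed shares: Petrov 4,400.00 → $4,400; Quinlan 13,200.00 → $13,200.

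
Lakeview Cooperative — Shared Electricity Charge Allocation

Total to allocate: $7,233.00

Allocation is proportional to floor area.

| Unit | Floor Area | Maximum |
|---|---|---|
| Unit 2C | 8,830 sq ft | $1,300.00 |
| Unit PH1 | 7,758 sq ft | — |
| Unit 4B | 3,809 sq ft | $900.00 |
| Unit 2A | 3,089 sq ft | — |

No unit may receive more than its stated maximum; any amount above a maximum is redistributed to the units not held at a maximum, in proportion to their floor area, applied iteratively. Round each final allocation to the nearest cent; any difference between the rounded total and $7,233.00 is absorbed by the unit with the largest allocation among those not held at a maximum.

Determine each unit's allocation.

Unit 2C: $1,300.00; Unit PH1: $3,599.71; Unit 4B: $900.00; Unit 2A: $1,433.29

Combined floor area = 23,486.
Pro-rata shares before constraints: Unit 2C 2,719.3813; Unit PH1 2,389.2367; Unit 4B 1,173.0604; Unit 2A 951.3215.
Held at cap: Unit 2C ($1,300.00), Unit 4B ($900.00); residual $5,033.00 reallocated over remaining floor area 10,847.
Redistributed shares: Unit PH1 3,599.7063 → $3,599.71; Unit 2A 1,433.2937 → $1,433.29.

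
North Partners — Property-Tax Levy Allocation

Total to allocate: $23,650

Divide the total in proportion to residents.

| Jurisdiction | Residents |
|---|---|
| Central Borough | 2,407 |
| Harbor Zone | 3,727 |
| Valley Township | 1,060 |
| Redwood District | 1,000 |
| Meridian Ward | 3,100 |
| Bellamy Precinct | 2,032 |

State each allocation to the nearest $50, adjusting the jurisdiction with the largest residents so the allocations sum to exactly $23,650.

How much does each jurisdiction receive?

Central Borough: $4,250; Harbor Zone: $6,650; Valley Township: $1,900; Redwood District: $1,750; Meridian Ward: $5,500; Bellamy Precinct: $3,600

Combined residents = 13,326.
Pro-rata amounts: Central Borough 2,407/13,326 × $23,650 = 4,271.77; Harbor Zone 3,727/13,326 × $23,650 = 6,614.40; Valley Township 1,060/13,326 × $23,650 = 1,881.21; Redwood District 1,000/13,326 × $23,650 = 1,774.73; Meridian Ward 3,100/13,326 × $23,650 = 5,501.65; Bellamy Precinct 2,032/13,326 × $23,650 = 3,606.24.
Rounded to nearest $50: Central Borough $4,250; Harbor Zone $6,600; Valley Township $1,900; Redwood District $1,750; Meridian Ward $5,500; Bellamy Precinct $3,600. Sum = $23,600.
Difference $23,650 − $23,600 = +$50 applied to largest residents (Harbor Zone): Harbor Zone becomes $6,650.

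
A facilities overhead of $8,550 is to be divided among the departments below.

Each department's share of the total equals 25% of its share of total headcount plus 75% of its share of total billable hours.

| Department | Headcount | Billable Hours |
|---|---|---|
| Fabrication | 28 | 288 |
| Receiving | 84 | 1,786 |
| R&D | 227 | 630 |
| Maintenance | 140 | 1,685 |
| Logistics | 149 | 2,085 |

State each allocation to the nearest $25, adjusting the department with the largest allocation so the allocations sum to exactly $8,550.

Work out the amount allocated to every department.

Fabrication: $375; Receiving: $2,050; R&D: $1,400; Maintenance: $2,150; Logistics: $2,575

Totals — headcount 628, billable hours 6,474.
Blended shares (25% headcount + 75% billable hours): Fabrication 0.0445; Receiving 0.2403; R&D 0.1634; Maintenance 0.2509; Logistics 0.3009.
Unrounded shares: Fabrication 380.57; Receiving 2,054.94; R&D 1,396.65; Maintenance 2,145.51; Logistics 2,572.34.
At nearest $25: Fabrication $375; Receiving $2,050; R&D $1,400; Maintenance $2,150; Logistics $2,575. Sum = $8,550.
Rounded total matches; no reconciliation needed.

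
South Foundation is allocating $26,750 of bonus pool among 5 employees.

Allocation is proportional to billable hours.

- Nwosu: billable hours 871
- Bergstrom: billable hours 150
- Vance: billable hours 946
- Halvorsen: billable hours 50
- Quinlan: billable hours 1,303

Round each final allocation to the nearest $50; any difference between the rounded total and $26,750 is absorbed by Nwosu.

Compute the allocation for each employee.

Combined billable hours = 3,320.
Pro-rata amounts: Nwosu 871/3,320 × $26,750 = 7,017.85; Bergstrom 150/3,320 × $26,750 = 1,208.58; Vance 946/3,320 × $26,750 = 7,622.14; Halvorsen 50/3,320 × $26,750 = 402.86; Quinlan 1,303/3,320 × $26,750 = 10,498.57.
At nearest $50: Nwosu $7,000; Bergstrom $1,200; Vance $7,600; Halvorsen $400; Quinlan $10,500. Sum = $26,700.
Difference $26,750 − $26,700 = +$50 applied to Nwosu: Nwosu becomes $7,050.

Nwosu: $7,050 | Bergstrom: $1,200 | Vance: $7,600 | Halvorsen: $400 | Quinlan: $10,500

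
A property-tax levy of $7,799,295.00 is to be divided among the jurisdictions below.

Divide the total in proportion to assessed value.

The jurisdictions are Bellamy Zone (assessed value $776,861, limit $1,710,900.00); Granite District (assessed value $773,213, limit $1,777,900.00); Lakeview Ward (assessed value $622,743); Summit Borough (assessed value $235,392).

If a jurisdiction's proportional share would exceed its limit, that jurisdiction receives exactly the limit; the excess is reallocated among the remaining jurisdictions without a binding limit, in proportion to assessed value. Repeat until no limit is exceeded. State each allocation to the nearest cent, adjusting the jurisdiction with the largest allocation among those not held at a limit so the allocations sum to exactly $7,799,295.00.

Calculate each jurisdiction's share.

Sum of assessed value: 2,408,209.
Unconstrained shares: Bellamy Zone 2,515,964.4005; Granite District 2,504,149.8827; Lakeview Ward 2,016,833.4086; Summit Borough 762,347.3082.
Cap binds for Bellamy Zone ($1,710,900.00), Granite District ($1,777,900.00); residual $4,310,495.00 reallocated over remaining assessed value 858,135.
Remaining shares: Lakeview Ward 3,128,098.2454 → $3,128,098.25; Summit Borough 1,182,396.7546 → $1,182,396.75.

Bellamy Zone: $1,710,900.00; Granite District: $1,777,900.00; Lakeview Ward: $3,128,098.25; Summit Borough: $1,182,396.75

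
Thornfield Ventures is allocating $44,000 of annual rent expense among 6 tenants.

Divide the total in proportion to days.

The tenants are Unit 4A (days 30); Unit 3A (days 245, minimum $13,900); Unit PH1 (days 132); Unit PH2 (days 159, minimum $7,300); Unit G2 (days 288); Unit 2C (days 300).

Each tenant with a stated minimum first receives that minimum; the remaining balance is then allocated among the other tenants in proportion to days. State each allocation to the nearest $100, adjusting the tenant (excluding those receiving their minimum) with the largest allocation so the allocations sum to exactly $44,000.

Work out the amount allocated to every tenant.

Unit 4A: $900; Unit 3A: $13,900; Unit PH1: $4,000; Unit PH2: $7,300; Unit G2: $8,800; Unit 2C: $9,100

Fund the minimums — Unit 3A $13,900; Unit PH2 $7,300. Balance $22,800.
Balance split over remaining days 750: Unit 4A 912.00 → $900; Unit PH1 4,012.80 → $4,000; Unit G2 8,755.20 → $8,800; Unit 2C 9,120.00 → $9,100.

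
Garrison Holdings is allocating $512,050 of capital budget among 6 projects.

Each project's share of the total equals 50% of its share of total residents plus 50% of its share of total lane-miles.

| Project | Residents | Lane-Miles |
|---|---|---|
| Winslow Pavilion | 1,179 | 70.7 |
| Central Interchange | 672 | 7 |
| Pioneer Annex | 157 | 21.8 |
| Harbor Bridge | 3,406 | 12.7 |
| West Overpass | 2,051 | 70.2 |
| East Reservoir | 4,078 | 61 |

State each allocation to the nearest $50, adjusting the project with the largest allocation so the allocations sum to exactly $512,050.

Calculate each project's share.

Residents total 11,543; lane-miles total 243.4.
Composite weights (50% residents + 50% lane-miles): Winslow Pavilion 0.1963; Central Interchange 0.0435; Pioneer Annex 0.0516; Harbor Bridge 0.1736; West Overpass 0.2330; East Reservoir 0.3020.
Raw shares: Winslow Pavilion 100,517.51; Central Interchange 22,268.12; Pioneer Annex 26,413.03; Harbor Bridge 88,904.19; West Overpass 119,332.63; East Reservoir 154,614.52.
Rounded to nearest $50: Winslow Pavilion $100,500; Central Interchange $22,250; Pioneer Annex $26,400; Harbor Bridge $88,900; West Overpass $119,350; East Reservoir $154,600. Sum = $512,000.
Difference $512,050 − $512,000 = +$50 applied to largest allocation (East Reservoir): East Reservoir becomes $154,650.

Winslow Pavilion: $100,500 · Central Interchange: $22,250 · Pioneer Annex: $26,400 · Harbor Bridge: $88,900 · West Overpass: $119,350 · East Reservoir: $154,650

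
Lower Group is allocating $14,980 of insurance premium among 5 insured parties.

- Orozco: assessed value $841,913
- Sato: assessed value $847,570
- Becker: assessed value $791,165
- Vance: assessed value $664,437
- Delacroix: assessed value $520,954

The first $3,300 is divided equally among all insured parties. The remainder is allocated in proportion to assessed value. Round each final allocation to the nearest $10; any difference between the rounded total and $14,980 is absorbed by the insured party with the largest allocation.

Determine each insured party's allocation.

Orozco: $3,340 | Sato: $3,360 | Becker: $3,180 | Vance: $2,780 | Delacroix: $2,320

First tranche $3,300 split equally: $660 each.
Remainder $11,680 by assessed value (total 3,666,039): Orozco 2,682.33 → $2,680; Sato 2,700.36 → $2,700; Becker 2,520.65 → $2,520; Vance 2,116.90 → $2,120; Delacroix 1,659.76 → $1,660.
Totals: Orozco $660 + $2,680 = $3,340; Sato $660 + $2,700 = $3,360; Becker $660 + $2,520 = $3,180; Vance $660 + $2,120 = $2,780; Delacroix $660 + $1,660 = $2,320.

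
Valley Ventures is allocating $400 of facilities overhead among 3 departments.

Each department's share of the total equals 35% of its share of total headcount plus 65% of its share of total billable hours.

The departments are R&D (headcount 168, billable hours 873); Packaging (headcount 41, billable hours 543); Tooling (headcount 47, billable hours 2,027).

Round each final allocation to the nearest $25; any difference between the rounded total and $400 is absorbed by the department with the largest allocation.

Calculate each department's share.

R&D: $150 · Packaging: $75 · Tooling: $175

Totals — headcount 256, billable hours 3,443.
Combined weights (35% headcount + 65% billable hours): R&D 0.3945; Packaging 0.1586; Tooling 0.4469.
Raw shares: R&D 157.80; Packaging 63.43; Tooling 178.77.
Rounded to nearest $25: R&D $150; Packaging $75; Tooling $175. Sum = $400.
Rounded total matches; no reconciliation needed.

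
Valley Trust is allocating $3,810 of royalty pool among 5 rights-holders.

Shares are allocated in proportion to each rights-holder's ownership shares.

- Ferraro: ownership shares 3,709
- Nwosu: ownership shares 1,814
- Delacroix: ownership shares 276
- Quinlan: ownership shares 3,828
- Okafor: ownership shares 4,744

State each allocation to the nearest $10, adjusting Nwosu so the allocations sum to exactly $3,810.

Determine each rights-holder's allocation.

Total ownership shares = 14,371.
Raw shares: Ferraro 3,709/14,371 × $3,810 = 983.32; Nwosu 1,814/14,371 × $3,810 = 480.92; Delacroix 276/14,371 × $3,810 = 73.17; Quinlan 3,828/14,371 × $3,810 = 1,014.87; Okafor 4,744/14,371 × $3,810 = 1,257.72.
After rounding ($10): Ferraro $980; Nwosu $480; Delacroix $70; Quinlan $1,010; Okafor $1,260. Sum = $3,800.
Difference $3,810 − $3,800 = +$10 applied to Nwosu: Nwosu becomes $490.

Ferraro: $980; Nwosu: $490; Delacroix: $70; Quinlan: $1,010; Okafor: $1,260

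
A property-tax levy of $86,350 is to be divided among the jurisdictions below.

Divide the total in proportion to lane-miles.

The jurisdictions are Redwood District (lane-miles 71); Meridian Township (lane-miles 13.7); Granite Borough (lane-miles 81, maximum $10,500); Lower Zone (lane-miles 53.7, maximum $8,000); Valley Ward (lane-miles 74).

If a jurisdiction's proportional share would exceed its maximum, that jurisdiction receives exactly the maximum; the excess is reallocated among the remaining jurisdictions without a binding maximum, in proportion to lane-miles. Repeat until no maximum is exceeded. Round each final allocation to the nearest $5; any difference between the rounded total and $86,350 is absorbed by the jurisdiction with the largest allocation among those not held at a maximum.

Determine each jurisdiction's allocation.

Lane-miles total: 293.4.
Unconstrained shares: Redwood District 20,895.88; Meridian Township 4,032.02; Granite Borough 23,838.96; Lower Zone 15,804.35; Valley Ward 21,778.80.
Held at cap: Granite Borough ($10,500), Lower Zone ($8,000); balance $67,850 reallocated over remaining lane-miles 158.7.
Shares after redistribution: Redwood District 30,355.07 → $30,355; Meridian Township 5,857.25 → $5,855; Valley Ward 31,637.68 → $31,640.

Redwood District: $30,355 | Meridian Township: $5,855 | Granite Borough: $10,500 | Lower Zone: $8,000 | Valley Ward: $31,640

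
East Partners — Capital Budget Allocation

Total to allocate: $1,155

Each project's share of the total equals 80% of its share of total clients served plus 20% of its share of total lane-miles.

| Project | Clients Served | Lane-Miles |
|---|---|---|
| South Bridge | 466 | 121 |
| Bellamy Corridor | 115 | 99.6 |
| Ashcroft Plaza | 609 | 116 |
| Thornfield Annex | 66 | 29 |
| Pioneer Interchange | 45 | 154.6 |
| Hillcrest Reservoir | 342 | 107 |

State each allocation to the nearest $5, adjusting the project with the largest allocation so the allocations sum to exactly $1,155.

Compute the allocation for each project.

South Bridge: $305 | Bellamy Corridor: $100 | Ashcroft Plaza: $390 | Thornfield Annex: $50 | Pioneer Interchange: $80 | Hillcrest Reservoir: $230

Totals — clients served 1,643, lane-miles 627.2.
Combined weights (80% clients served + 20% lane-miles): South Bridge 0.2655; Bellamy Corridor 0.0878; Ashcroft Plaza 0.3335; Thornfield Annex 0.0414; Pioneer Interchange 0.0712; Hillcrest Reservoir 0.2006.
Raw shares: South Bridge 306.64; Bellamy Corridor 101.36; Ashcroft Plaza 385.22; Thornfield Annex 47.80; Pioneer Interchange 82.25; Hillcrest Reservoir 231.74.
Rounded to nearest $5: South Bridge $305; Bellamy Corridor $100; Ashcroft Plaza $385; Thornfield Annex $50; Pioneer Interchange $80; Hillcrest Reservoir $230. Sum = $1,150.
Difference $1,155 − $1,150 = +$5 applied to largest allocation (Ashcroft Plaza): Ashcroft Plaza becomes $390.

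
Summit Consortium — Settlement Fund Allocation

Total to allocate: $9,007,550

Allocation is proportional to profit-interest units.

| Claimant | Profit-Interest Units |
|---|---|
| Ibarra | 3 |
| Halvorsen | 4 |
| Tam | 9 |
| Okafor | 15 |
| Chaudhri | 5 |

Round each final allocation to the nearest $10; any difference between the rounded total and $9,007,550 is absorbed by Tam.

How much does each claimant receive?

Ibarra: $750,630; Halvorsen: $1,000,840; Tam: $2,251,880; Okafor: $3,753,150; Chaudhri: $1,251,050

Sum of profit-interest units: 36.
Unrounded shares: Ibarra 3/36 × $9,007,550 = 750,629.17; Halvorsen 4/36 × $9,007,550 = 1,000,838.89; Tam 9/36 × $9,007,550 = 2,251,887.50; Okafor 15/36 × $9,007,550 = 3,753,145.83; Chaudhri 5/36 × $9,007,550 = 1,251,048.61.
After rounding ($10): Ibarra $750,630; Halvorsen $1,000,840; Tam $2,251,890; Okafor $3,753,150; Chaudhri $1,251,050. Sum = $9,007,560.
Difference $9,007,550 − $9,007,560 = −$10 applied to Tam: Tam becomes $2,251,880.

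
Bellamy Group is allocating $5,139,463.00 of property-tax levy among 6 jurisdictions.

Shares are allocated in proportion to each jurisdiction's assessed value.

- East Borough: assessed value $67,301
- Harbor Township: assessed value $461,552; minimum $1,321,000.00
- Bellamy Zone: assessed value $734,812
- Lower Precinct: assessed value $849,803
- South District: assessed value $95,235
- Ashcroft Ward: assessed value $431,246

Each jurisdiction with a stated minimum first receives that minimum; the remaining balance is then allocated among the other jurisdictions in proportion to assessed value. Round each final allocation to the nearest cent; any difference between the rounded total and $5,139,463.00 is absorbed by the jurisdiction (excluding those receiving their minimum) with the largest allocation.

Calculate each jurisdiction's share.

East Borough: $117,970.41; Harbor Township: $1,321,000.00; Bellamy Zone: $1,288,035.39; Lower Precinct: $1,489,600.53; South District: $166,935.28; Ashcroft Ward: $755,921.39

Guaranteed amounts: Harbor Township $1,321,000.00. Balance $3,818,463.00.
Balance split over remaining assessed value 2,178,397: East Borough 117,970.4059 → $117,970.41; Bellamy Zone 1,288,035.3921 → $1,288,035.39; Lower Precinct 1,489,600.5241 → $1,489,600.52; South District 166,935.2849 → $166,935.28; Ashcroft Ward 755,921.3931 → $755,921.39.
Rounding difference +$0.01 applied to Lower Precinct → $1,489,600.53.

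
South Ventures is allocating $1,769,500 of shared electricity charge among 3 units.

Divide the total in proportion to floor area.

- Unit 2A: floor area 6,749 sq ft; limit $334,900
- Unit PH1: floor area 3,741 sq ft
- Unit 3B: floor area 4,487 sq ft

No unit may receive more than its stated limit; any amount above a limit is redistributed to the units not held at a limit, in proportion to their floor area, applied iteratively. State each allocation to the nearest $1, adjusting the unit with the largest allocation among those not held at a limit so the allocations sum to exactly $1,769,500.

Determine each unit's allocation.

Unit 2A: $334,900 · Unit PH1: $652,265 · Unit 3B: $782,335

Total floor area = 14,977.
Pro-rata shares before constraints: Unit 2A 797,379.68; Unit PH1 441,991.02; Unit 3B 530,129.30.
Cap binds for Unit 2A ($334,900); residual $1,434,600 reallocated over remaining floor area 8,228.
Redistributed shares: Unit PH1 652,265.26 → $652,265; Unit 3B 782,334.74 → $782,335.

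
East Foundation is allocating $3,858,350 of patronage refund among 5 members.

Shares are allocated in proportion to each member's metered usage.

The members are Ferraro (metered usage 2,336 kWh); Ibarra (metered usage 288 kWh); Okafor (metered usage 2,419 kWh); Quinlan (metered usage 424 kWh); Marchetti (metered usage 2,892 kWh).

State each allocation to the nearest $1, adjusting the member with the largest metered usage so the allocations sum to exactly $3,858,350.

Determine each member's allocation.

Total metered usage = 2,336 + 288 + 2,419 + 424 + 2,892 = 8,359.
Pro-rata amounts: Ferraro 1,078,251.66; Ibarra 132,935.14; Okafor 1,116,562.82; Quinlan 195,710.06; Marchetti 1,334,890.32.
Rounded to nearest $1: Ferraro $1,078,252; Ibarra $132,935; Okafor $1,116,563; Quinlan $195,710; Marchetti $1,334,890. Sum = $3,858,350.
Sum already equals the total — no adjustment.

Ferraro: $1,078,252 | Ibarra: $132,935 | Okafor: $1,116,563 | Quinlan: $195,710 | Marchetti: $1,334,890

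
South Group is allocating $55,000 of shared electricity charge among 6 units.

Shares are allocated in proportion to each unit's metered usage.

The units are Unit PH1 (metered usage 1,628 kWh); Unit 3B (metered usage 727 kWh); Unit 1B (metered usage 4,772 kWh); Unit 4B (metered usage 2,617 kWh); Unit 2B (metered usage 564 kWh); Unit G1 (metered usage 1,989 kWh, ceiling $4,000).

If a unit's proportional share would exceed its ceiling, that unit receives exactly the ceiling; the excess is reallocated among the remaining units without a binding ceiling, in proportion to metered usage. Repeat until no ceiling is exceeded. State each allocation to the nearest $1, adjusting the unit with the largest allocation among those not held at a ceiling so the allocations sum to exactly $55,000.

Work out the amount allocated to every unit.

Unit PH1: $8,055 · Unit 3B: $3,597 · Unit 1B: $23,610 · Unit 4B: $12,948 · Unit 2B: $2,790 · Unit G1: $4,000

Total metered usage = 12,297.
Pro-rata shares before constraints: Unit PH1 7,281.45; Unit 3B 3,251.61; Unit 1B 21,343.42; Unit 4B 11,704.89; Unit 2B 2,522.57; Unit G1 8,896.07.
Held at cap: Unit G1 ($4,000); residual $51,000 reallocated over remaining metered usage 10,308.
Remaining shares: Unit PH1 8,054.71 → $8,055; Unit 3B 3,596.92 → $3,597; Unit 1B 23,610.01 → $23,610; Unit 4B 12,947.90 → $12,948; Unit 2B 2,790.45 → $2,790.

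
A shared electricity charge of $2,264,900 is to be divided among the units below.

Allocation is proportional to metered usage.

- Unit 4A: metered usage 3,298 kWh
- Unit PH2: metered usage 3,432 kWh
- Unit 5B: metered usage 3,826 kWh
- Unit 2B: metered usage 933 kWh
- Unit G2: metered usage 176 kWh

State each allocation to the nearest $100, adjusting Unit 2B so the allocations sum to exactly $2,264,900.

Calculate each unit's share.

Total metered usage = 11,665.
Pro-rata amounts: Unit 4A 3,298/11,665 × $2,264,900 = 640,346.35; Unit PH2 3,432/11,665 × $2,264,900 = 666,364.06; Unit 5B 3,826/11,665 × $2,264,900 = 742,863.90; Unit 2B 933/11,665 × $2,264,900 = 181,153.17; Unit G2 176/11,665 × $2,264,900 = 34,172.52.
At nearest $100: Unit 4A $640,300; Unit PH2 $666,400; Unit 5B $742,900; Unit 2B $181,200; Unit G2 $34,200. Sum = $2,265,000.
Difference $2,264,900 − $2,265,000 = −$100 applied to Unit 2B: Unit 2B becomes $181,100.

Unit 4A: $640,300 | Unit PH2: $666,400 | Unit 5B: $742,900 | Unit 2B: $181,100 | Unit G2: $34,200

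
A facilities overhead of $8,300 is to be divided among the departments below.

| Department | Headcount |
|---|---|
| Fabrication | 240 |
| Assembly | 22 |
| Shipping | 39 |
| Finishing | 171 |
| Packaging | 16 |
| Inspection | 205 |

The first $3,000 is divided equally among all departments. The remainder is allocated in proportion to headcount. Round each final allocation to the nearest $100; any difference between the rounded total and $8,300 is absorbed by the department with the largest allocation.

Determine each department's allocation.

Equal tier: $3,000 ÷ 6 = $500 apiece.
Remainder $5,300 by headcount (total 693): Fabrication 1,835.50 → $1,800; Assembly 168.25 → $200; Shipping 298.27 → $300; Finishing 1,307.79 → $1,300; Packaging 122.37 → $100; Inspection 1,567.82 → $1,600.
Totals: Fabrication $500 + $1,800 = $2,300; Assembly $500 + $200 = $700; Shipping $500 + $300 = $800; Finishing $500 + $1,300 = $1,800; Packaging $500 + $100 = $600; Inspection $500 + $1,600 = $2,100.

Fabrication: $2,300; Assembly: $700; Shipping: $800; Finishing: $1,800; Packaging: $600; Inspection: $2,100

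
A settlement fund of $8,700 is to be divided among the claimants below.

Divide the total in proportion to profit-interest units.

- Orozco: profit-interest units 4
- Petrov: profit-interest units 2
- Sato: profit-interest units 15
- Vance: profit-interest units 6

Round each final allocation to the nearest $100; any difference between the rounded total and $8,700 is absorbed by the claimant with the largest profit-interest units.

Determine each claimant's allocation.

Orozco: $1,300; Petrov: $600; Sato: $4,900; Vance: $1,900

Total profit-interest units = 27.
Pro-rata amounts: Orozco 4/27 × $8,700 = 1,288.89; Petrov 2/27 × $8,700 = 644.44; Sato 15/27 × $8,700 = 4,833.33; Vance 6/27 × $8,700 = 1,933.33.
At nearest $100: Orozco $1,300; Petrov $600; Sato $4,800; Vance $1,900. Sum = $8,600.
Difference $8,700 − $8,600 = +$100 applied to largest profit-interest units (Sato): Sato becomes $4,900.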